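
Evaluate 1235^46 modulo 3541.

1650

46 in binary is 101110, i.e. 46 = 32 + 8 + 4 + 2.
1235^1 ≡ 1235 (mod 3541)
1235^2 ≡ 1235^2 = 1525225 ≡ 2595 (mod 3541)
1235^4 ≡ 2595^2 = 6734025 ≡ 2584 (mod 3541)
1235^8 ≡ 2584^2 = 6677056 ≡ 2271 (mod 3541)
1235^16 ≡ 2271^2 = 5157441 ≡ 1745 (mod 3541)
1235^32 ≡ 1745^2 = 3045025 ≡ 3306 (mod 3541)
1235^46 = 1235^32 · 1235^8 · 1235^4 · 1235^2 ≡ 3306 · 2271 · 2584 · 2595 (mod 3541).
Accumulate the product:
3306 · 2271 = 7507926 ≡ 1006
1006 · 2584 = 2599504 ≡ 410
410 · 2595 = 1063950 ≡ 1650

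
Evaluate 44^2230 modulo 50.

By square-and-multiply:
2230 in binary is 100010110110, i.e. 2230 = 2048 + 128 + 32 + 16 + 4 + 2.
44^1 ≡ 44 (mod 50)
44^2 ≡ 44^2 = 1936 ≡ 36 (mod 50)
44^4 ≡ 36^2 = 1296 ≡ 46 (mod 50)
44^8 ≡ 46^2 = 2116 ≡ 16 (mod 50)
44^16 ≡ 16^2 = 256 ≡ 6 (mod 50)
44^32 ≡ 6^2 = 36 (mod 50)
44^64 ≡ 36^2 = 1296 ≡ 46 (mod 50)
44^128 ≡ 46^2 = 2116 ≡ 16 (mod 50)
44^256 ≡ 16^2 = 256 ≡ 6 (mod 50)
44^512 ≡ 6^2 = 36 (mod 50)
44^1024 ≡ 36^2 = 1296 ≡ 46 (mod 50)
44^2048 ≡ 46^2 = 2116 ≡ 16 (mod 50)
44^2230 = 44^2048 · 44^128 · 44^32 · 44^16 · 44^4 · 44^2 ≡ 16 · 16 · 36 · 6 · 46 · 36 (mod 50).
Accumulate the product:
16 · 16 = 256 ≡ 6
6 · 36 = 216 ≡ 16
16 · 6 = 96 ≡ 46
46 · 46 = 2116 ≡ 16
16 · 36 = 576 ≡ 26

26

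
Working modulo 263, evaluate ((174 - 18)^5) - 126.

99

174 - 18 = 156
(156)^5 ≡ 225 (mod 263)
225 - 126 = 99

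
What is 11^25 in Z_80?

11^1 ≡ 11 (mod 80)
11^2 ≡ 11^2 = 121 ≡ 41 (mod 80)
11^4 ≡ 41^2 = 1681 ≡ 1 (mod 80)
11^8 ≡ 1^2 = 1 (mod 80)
11^16 ≡ 1^2 = 1 (mod 80)
11^25 = 11^16 * 11^8 * 11^1 ≡ 1 * 1 * 11 (mod 80).
Accumulate the product:
1 * 1 = 1
1 * 11 = 11

11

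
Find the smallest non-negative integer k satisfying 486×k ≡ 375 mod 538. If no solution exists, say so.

no solution

gcd(486, 538) = 2, and 2 does not divide 375.
So the congruence has no solution.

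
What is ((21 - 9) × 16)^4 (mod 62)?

56

21 - 9 = 12
12 × 16 = 192 ≡ 6 (mod 62)
(6)^4 ≡ 56 (mod 62)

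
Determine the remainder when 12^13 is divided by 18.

0

By square-and-multiply:
12^1 ≡ 12 (mod 18)
12^2 ≡ 12^2 = 144 ≡ 0 (mod 18)
12^4 ≡ 0^2 = 0 (mod 18)
12^8 ≡ 0^2 = 0 (mod 18)
12^13 = 12^8 × 12^4 × 12^1 ≡ 0 × 0 × 12 (mod 18).
Accumulate the product:
0 × 0 = 0
0 × 12 = 0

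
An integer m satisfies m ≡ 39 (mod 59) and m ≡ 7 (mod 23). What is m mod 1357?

59⁻¹ mod 23: 59×16 ≡ 1 (mod 23), so 59⁻¹ ≡ 16.
m = 39 + 59×((7 − 39)×16 mod 23) = 39 + 59×17 = 1042.

1042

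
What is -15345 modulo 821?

254

-15345 = -19·821 + 254, so -15345 ≡ 254 (mod 821).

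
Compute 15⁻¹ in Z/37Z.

Run the extended Euclidean algorithm:
37 = 2·15 + 7
15 = 2·7 + 1
7 = 7·1 + 0
gcd(15, 37) = 1, so the inverse exists.
Back-substitute for 1:
1 = 1·15 − 2·7
  = −2·37 + 5·15
So 15⁻¹ ≡ 5 (mod 37).

5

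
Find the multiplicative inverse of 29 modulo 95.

59

95 = 3×29 + 8
29 = 3×8 + 5
8 = 1×5 + 3
5 = 1×3 + 2
3 = 1×2 + 1
2 = 2×1 + 0
gcd(29, 95) = 1, so the inverse exists.
Bézout: 1 = 11×95 − 36×29.
So 29⁻¹ ≡ −36 ≡ 59 (mod 95).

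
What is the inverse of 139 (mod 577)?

Run the extended Euclidean algorithm:
577 = 4·139 + 21
139 = 6·21 + 13
21 = 1·13 + 8
13 = 1·8 + 5
8 = 1·5 + 3
5 = 1·3 + 2
3 = 1·2 + 1
2 = 2·1 + 0
gcd(139, 577) = 1, so the inverse exists.
Back-substitute for 1:
1 = 1·3 − 1·2
  = −1·5 + 2·3
  = 2·8 − 3·5
  = −3·13 + 5·8
  = 5·21 − 8·13
  = −8·139 + 53·21
  = 53·577 − 220·139
So 139⁻¹ ≡ −220 ≡ 357 (mod 577).

357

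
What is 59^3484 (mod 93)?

19

Using repeated squaring:
3484 in binary is 110110011100, i.e. 3484 = 2048 + 1024 + 256 + 128 + 16 + 8 + 4.
59^1 ≡ 59 (mod 93)
59^2 ≡ 59^2 = 3481 ≡ 40 (mod 93)
59^4 ≡ 40^2 = 1600 ≡ 19 (mod 93)
59^8 ≡ 19^2 = 361 ≡ 82 (mod 93)
59^16 ≡ 82^2 = 6724 ≡ 28 (mod 93)
59^32 ≡ 28^2 = 784 ≡ 40 (mod 93)
59^64 ≡ 40^2 = 1600 ≡ 19 (mod 93)
59^128 ≡ 19^2 = 361 ≡ 82 (mod 93)
59^256 ≡ 82^2 = 6724 ≡ 28 (mod 93)
59^512 ≡ 28^2 = 784 ≡ 40 (mod 93)
59^1024 ≡ 40^2 = 1600 ≡ 19 (mod 93)
59^2048 ≡ 19^2 = 361 ≡ 82 (mod 93)
59^3484 = 59^2048 * 59^1024 * 59^256 * 59^128 * 59^16 * 59^8 * 59^4 ≡ 82 * 19 * 28 * 82 * 28 * 82 * 19 (mod 93).
Accumulate the product:
82 * 19 = 1558 ≡ 70
70 * 28 = 1960 ≡ 7
7 * 82 = 574 ≡ 16
16 * 28 = 448 ≡ 76
76 * 82 = 6232 ≡ 1
1 * 19 = 19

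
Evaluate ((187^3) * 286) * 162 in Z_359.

19

(187)^3 ≡ 18 (mod 359)
18 * 286 = 5148 ≡ 122 (mod 359)
122 * 162 = 19764 ≡ 19 (mod 359)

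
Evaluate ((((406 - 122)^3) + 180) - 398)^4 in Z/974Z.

406 - 122 = 284
(284)^3 ≡ 746 (mod 974)
746 + 180 = 926
926 - 398 = 528
(528)^4 ≡ 674 (mod 974)

674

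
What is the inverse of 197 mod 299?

Apply the Euclidean algorithm and back-substitute:
299 = 1·197 + 102
197 = 1·102 + 95
102 = 1·95 + 7
95 = 13·7 + 4
7 = 1·4 + 3
4 = 1·3 + 1
3 = 3·1 + 0
gcd(197, 299) = 1, so the inverse exists.
Bézout: 1 = −56·299 + 85·197.
So 197⁻¹ ≡ 85 (mod 299).

85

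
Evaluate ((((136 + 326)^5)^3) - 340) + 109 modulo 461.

136 + 326 = 462 ≡ 1 (mod 461)
(1)^5 ≡ 1 (mod 461)
(1)^3 ≡ 1 (mod 461)
1 - 340 = -339 ≡ 122 (mod 461)
122 + 109 = 231

231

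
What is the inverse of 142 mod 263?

263 = 1*142 + 121
142 = 1*121 + 21
121 = 5*21 + 16
21 = 1*16 + 5
16 = 3*5 + 1
5 = 5*1 + 0
gcd(142, 263) = 1, so the inverse exists.
Bézout: 1 = 27*263 − 50*142.
So 142⁻¹ ≡ −50 ≡ 213 (mod 263).

213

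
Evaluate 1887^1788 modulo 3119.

2448

Using repeated squaring:
1788 in binary is 11011111100, i.e. 1788 = 1024 + 512 + 128 + 64 + 32 + 16 + 8 + 4.
1887^1 ≡ 1887 (mod 3119)
1887^2 ≡ 1887^2 = 3560769 ≡ 1990 (mod 3119)
1887^4 ≡ 1990^2 = 3960100 ≡ 2089 (mod 3119)
1887^8 ≡ 2089^2 = 4363921 ≡ 440 (mod 3119)
1887^16 ≡ 440^2 = 193600 ≡ 222 (mod 3119)
1887^32 ≡ 222^2 = 49284 ≡ 2499 (mod 3119)
1887^64 ≡ 2499^2 = 6245001 ≡ 763 (mod 3119)
1887^128 ≡ 763^2 = 582169 ≡ 2035 (mod 3119)
1887^256 ≡ 2035^2 = 4141225 ≡ 2312 (mod 3119)
1887^512 ≡ 2312^2 = 5345344 ≡ 2497 (mod 3119)
1887^1024 ≡ 2497^2 = 6235009 ≡ 128 (mod 3119)
1887^1788 = 1887^1024 * 1887^512 * 1887^128 * 1887^64 * 1887^32 * 1887^16 * 1887^8 * 1887^4 ≡ 128 * 2497 * 2035 * 763 * 2499 * 222 * 440 * 2089 (mod 3119).
Accumulate the product:
128 * 2497 = 319616 ≡ 1478
1478 * 2035 = 3007730 ≡ 1014
1014 * 763 = 773682 ≡ 170
170 * 2499 = 424830 ≡ 646
646 * 222 = 143412 ≡ 3057
3057 * 440 = 1345080 ≡ 791
791 * 2089 = 1652399 ≡ 2448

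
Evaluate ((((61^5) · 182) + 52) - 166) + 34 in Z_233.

(61)^5 ≡ 193 (mod 233)
193 · 182 = 35126 ≡ 176 (mod 233)
176 + 52 = 228
228 - 166 = 62
62 + 34 = 96

96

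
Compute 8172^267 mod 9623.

277

8172^1 ≡ 8172 (mod 9623)
8172^2 ≡ 8172^2 = 66781584 ≡ 7587 (mod 9623)
8172^4 ≡ 7587^2 = 57562569 ≡ 7406 (mod 9623)
8172^8 ≡ 7406^2 = 54848836 ≡ 7359 (mod 9623)
8172^16 ≡ 7359^2 = 54154881 ≡ 6260 (mod 9623)
8172^32 ≡ 6260^2 = 39187600 ≡ 2744 (mod 9623)
8172^64 ≡ 2744^2 = 7529536 ≡ 4350 (mod 9623)
8172^128 ≡ 4350^2 = 18922500 ≡ 3682 (mod 9623)
8172^256 ≡ 3682^2 = 13557124 ≡ 7940 (mod 9623)
8172^267 = 8172^256 × 8172^8 × 8172^2 × 8172^1 ≡ 7940 × 7359 × 7587 × 8172 (mod 9623).
Accumulate the product:
7940 × 7359 = 58430460 ≡ 9227
9227 × 7587 = 70005249 ≡ 7547
7547 × 8172 = 61674084 ≡ 277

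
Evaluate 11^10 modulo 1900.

201

Using repeated squaring:
11^1 ≡ 11 (mod 1900)
11^2 ≡ 11^2 = 121 (mod 1900)
11^4 ≡ 121^2 = 14641 ≡ 1341 (mod 1900)
11^8 ≡ 1341^2 = 1798281 ≡ 881 (mod 1900)
11^10 = 11^8 · 11^2 ≡ 881 · 121 (mod 1900).
881 · 121 = 106601 ≡ 201 (mod 1900).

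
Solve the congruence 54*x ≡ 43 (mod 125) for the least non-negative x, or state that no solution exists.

17

gcd(54, 125) = 1, so a unique solution mod 125 exists.
54⁻¹ ≡ 44 (mod 125).
x ≡ 44*43 ≡ 17 (mod 125).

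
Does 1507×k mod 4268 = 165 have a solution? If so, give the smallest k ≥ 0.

255

gcd(1507, 4268) = 11, and 11 | 165, so solutions exist.
Divide through by 11: 137×k mod 388 = 15.
137⁻¹ ≡ 17 (mod 388).
k ≡ 17×15 ≡ 255 (mod 388).
The smallest non-negative solution is k = 255.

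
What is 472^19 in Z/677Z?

492

By square-and-multiply:
472^1 ≡ 472 (mod 677)
472^2 ≡ 472^2 = 222784 ≡ 51 (mod 677)
472^4 ≡ 51^2 = 2601 ≡ 570 (mod 677)
472^8 ≡ 570^2 = 324900 ≡ 617 (mod 677)
472^16 ≡ 617^2 = 380689 ≡ 215 (mod 677)
472^19 = 472^16 · 472^2 · 472^1 ≡ 215 · 51 · 472 (mod 677).
Accumulate the product:
215 · 51 = 10965 ≡ 133
133 · 472 = 62776 ≡ 492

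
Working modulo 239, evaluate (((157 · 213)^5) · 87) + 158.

44

157 · 213 = 33441 ≡ 220 (mod 239)
(220)^5 ≡ 180 (mod 239)
180 · 87 = 15660 ≡ 125 (mod 239)
125 + 158 = 283 ≡ 44 (mod 239)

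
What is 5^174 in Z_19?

Using repeated squaring:
5^1 ≡ 5 (mod 19)
5^2 ≡ 5^2 = 25 ≡ 6 (mod 19)
5^4 ≡ 6^2 = 36 ≡ 17 (mod 19)
5^8 ≡ 17^2 = 289 ≡ 4 (mod 19)
5^16 ≡ 4^2 = 16 (mod 19)
5^32 ≡ 16^2 = 256 ≡ 9 (mod 19)
5^64 ≡ 9^2 = 81 ≡ 5 (mod 19)
5^128 ≡ 5^2 = 25 ≡ 6 (mod 19)
5^174 = 5^128 × 5^32 × 5^8 × 5^4 × 5^2 ≡ 6 × 9 × 4 × 17 × 6 (mod 19).
Accumulate the product:
6 × 9 = 54 ≡ 16
16 × 4 = 64 ≡ 7
7 × 17 = 119 ≡ 5
5 × 6 = 30 ≡ 11

11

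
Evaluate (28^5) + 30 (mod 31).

4

(28)^5 ≡ 5 (mod 31)
5 + 30 = 35 ≡ 4 (mod 31)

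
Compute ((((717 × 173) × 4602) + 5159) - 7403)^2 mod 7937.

1677

717 × 173 = 124041 ≡ 4986 (mod 7937)
4986 × 4602 = 22945572 ≡ 7642 (mod 7937)
7642 + 5159 = 12801 ≡ 4864 (mod 7937)
4864 - 7403 = -2539 ≡ 5398 (mod 7937)
(5398)^2 ≡ 1677 (mod 7937)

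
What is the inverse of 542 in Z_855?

Apply the Euclidean algorithm and back-substitute:
855 = 1*542 + 313
542 = 1*313 + 229
313 = 1*229 + 84
229 = 2*84 + 61
84 = 1*61 + 23
61 = 2*23 + 15
23 = 1*15 + 8
15 = 1*8 + 7
8 = 1*7 + 1
7 = 7*1 + 0
gcd(542, 855) = 1, so the inverse exists.
Back-substitute for 1:
1 = 1*8 − 1*7
  = −1*15 + 2*8
  = 2*23 − 3*15
  = −3*61 + 8*23
  = 8*84 − 11*61
  = −11*229 + 30*84
  = 30*313 − 41*229
  = −41*542 + 71*313
  = 71*855 − 112*542
So 542⁻¹ ≡ −112 ≡ 743 (mod 855).

743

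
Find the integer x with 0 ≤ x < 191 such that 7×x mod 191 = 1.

82

Run the extended Euclidean algorithm:
191 = 27*7 + 2
7 = 3*2 + 1
2 = 2*1 + 0
gcd(7, 191) = 1, so the inverse exists.
Back-substitute for 1:
1 = 1*7 − 3*2
  = −3*191 + 82*7
So 7⁻¹ ≡ 82 (mod 191).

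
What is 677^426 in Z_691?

379

677^1 ≡ 677 (mod 691)
677^2 ≡ 677^2 = 458329 ≡ 196 (mod 691)
677^4 ≡ 196^2 = 38416 ≡ 411 (mod 691)
677^8 ≡ 411^2 = 168921 ≡ 317 (mod 691)
677^16 ≡ 317^2 = 100489 ≡ 294 (mod 691)
677^32 ≡ 294^2 = 86436 ≡ 61 (mod 691)
677^64 ≡ 61^2 = 3721 ≡ 266 (mod 691)
677^128 ≡ 266^2 = 70756 ≡ 274 (mod 691)
677^256 ≡ 274^2 = 75076 ≡ 448 (mod 691)
677^426 = 677^256 × 677^128 × 677^32 × 677^8 × 677^2 ≡ 448 × 274 × 61 × 317 × 196 (mod 691).
Accumulate the product:
448 × 274 = 122752 ≡ 445
445 × 61 = 27145 ≡ 196
196 × 317 = 62132 ≡ 633
633 × 196 = 124068 ≡ 379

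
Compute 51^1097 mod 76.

3

51^1 ≡ 51 (mod 76)
51^2 ≡ 51^2 = 2601 ≡ 17 (mod 76)
51^4 ≡ 17^2 = 289 ≡ 61 (mod 76)
51^8 ≡ 61^2 = 3721 ≡ 73 (mod 76)
51^16 ≡ 73^2 = 5329 ≡ 9 (mod 76)
51^32 ≡ 9^2 = 81 ≡ 5 (mod 76)
51^64 ≡ 5^2 = 25 (mod 76)
51^128 ≡ 25^2 = 625 ≡ 17 (mod 76)
51^256 ≡ 17^2 = 289 ≡ 61 (mod 76)
51^512 ≡ 61^2 = 3721 ≡ 73 (mod 76)
51^1024 ≡ 73^2 = 5329 ≡ 9 (mod 76)
51^1097 = 51^1024 * 51^64 * 51^8 * 51^1 ≡ 9 * 25 * 73 * 51 (mod 76).
Accumulate the product:
9 * 25 = 225 ≡ 73
73 * 73 = 5329 ≡ 9
9 * 51 = 459 ≡ 3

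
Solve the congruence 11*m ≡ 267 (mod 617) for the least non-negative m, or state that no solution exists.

473

gcd(11, 617) = 1, so a unique solution mod 617 exists.
11⁻¹ ≡ 561 (mod 617).
m ≡ 561*267 ≡ 473 (mod 617).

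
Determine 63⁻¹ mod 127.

125

127 = 2·63 + 1
63 = 63·1 + 0
gcd(63, 127) = 1, so the inverse exists.
Bézout: 1 = 1·127 − 2·63.
So 63⁻¹ ≡ −2 ≡ 125 (mod 127).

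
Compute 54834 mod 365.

54834 = 150*365 + 84, so 54834 ≡ 84 (mod 365).

84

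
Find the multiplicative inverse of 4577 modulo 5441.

By the extended Euclidean algorithm:
5441 = 1·4577 + 864
4577 = 5·864 + 257
864 = 3·257 + 93
257 = 2·93 + 71
93 = 1·71 + 22
71 = 3·22 + 5
22 = 4·5 + 2
5 = 2·2 + 1
2 = 2·1 + 0
gcd(4577, 5441) = 1, so the inverse exists.
Back-substitute for 1:
1 = 1·5 − 2·2
  = −2·22 + 9·5
  = 9·71 − 29·22
  = −29·93 + 38·71
  = 38·257 − 105·93
  = −105·864 + 353·257
  = 353·4577 − 1870·864
  = −1870·5441 + 2223·4577
So 4577⁻¹ ≡ 2223 (mod 5441).

2223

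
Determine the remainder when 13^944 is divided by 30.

Using repeated squaring:
944 in binary is 1110110000, i.e. 944 = 512 + 256 + 128 + 32 + 16.
13^1 ≡ 13 (mod 30)
13^2 ≡ 13^2 = 169 ≡ 19 (mod 30)
13^4 ≡ 19^2 = 361 ≡ 1 (mod 30)
13^8 ≡ 1^2 = 1 (mod 30)
13^16 ≡ 1^2 = 1 (mod 30)
13^32 ≡ 1^2 = 1 (mod 30)
13^64 ≡ 1^2 = 1 (mod 30)
13^128 ≡ 1^2 = 1 (mod 30)
13^256 ≡ 1^2 = 1 (mod 30)
13^512 ≡ 1^2 = 1 (mod 30)
13^944 = 13^512 * 13^256 * 13^128 * 13^32 * 13^16 ≡ 1 * 1 * 1 * 1 * 1 (mod 30).
Accumulate the product:
1 * 1 = 1
1 * 1 = 1
1 * 1 = 1
1 * 1 = 1

1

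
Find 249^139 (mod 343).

277

249^1 ≡ 249 (mod 343)
249^2 ≡ 249^2 = 62001 ≡ 261 (mod 343)
249^4 ≡ 261^2 = 68121 ≡ 207 (mod 343)
249^8 ≡ 207^2 = 42849 ≡ 317 (mod 343)
249^16 ≡ 317^2 = 100489 ≡ 333 (mod 343)
249^32 ≡ 333^2 = 110889 ≡ 100 (mod 343)
249^64 ≡ 100^2 = 10000 ≡ 53 (mod 343)
249^128 ≡ 53^2 = 2809 ≡ 65 (mod 343)
249^139 = 249^128 * 249^8 * 249^2 * 249^1 ≡ 65 * 317 * 261 * 249 (mod 343).
Accumulate the product:
65 * 317 = 20605 ≡ 25
25 * 261 = 6525 ≡ 8
8 * 249 = 1992 ≡ 277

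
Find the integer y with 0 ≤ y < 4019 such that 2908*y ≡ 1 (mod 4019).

2279

By the extended Euclidean algorithm:
4019 = 1·2908 + 1111
2908 = 2·1111 + 686
1111 = 1·686 + 425
686 = 1·425 + 261
425 = 1·261 + 164
261 = 1·164 + 97
164 = 1·97 + 67
97 = 1·67 + 30
67 = 2·30 + 7
30 = 4·7 + 2
7 = 3·2 + 1
2 = 2·1 + 0
gcd(2908, 4019) = 1, so the inverse exists.
Back-substitute for 1:
1 = 1·7 − 3·2
  = −3·30 + 13·7
  = 13·67 − 29·30
  = −29·97 + 42·67
  = 42·164 − 71·97
  = −71·261 + 113·164
  = 113·425 − 184·261
  = −184·686 + 297·425
  = 297·1111 − 481·686
  = −481·2908 + 1259·1111
  = 1259·4019 − 1740·2908
So 2908⁻¹ ≡ −1740 ≡ 2279 (mod 4019).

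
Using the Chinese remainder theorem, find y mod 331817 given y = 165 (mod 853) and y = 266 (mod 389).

182707

853⁻¹ mod 389: 853*83 ≡ 1 (mod 389), so 853⁻¹ ≡ 83.
y = 165 + 853*((266 − 165)*83 mod 389) = 165 + 853*214 = 182707.
Check: 182707 mod 853 = 165, 182707 mod 389 = 266. ✓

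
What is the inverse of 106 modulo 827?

Apply the Euclidean algorithm and back-substitute:
827 = 7×106 + 85
106 = 1×85 + 21
85 = 4×21 + 1
21 = 21×1 + 0
gcd(106, 827) = 1, so the inverse exists.
Back-substitute for 1:
1 = 1×85 − 4×21
  = −4×106 + 5×85
  = 5×827 − 39×106
So 106⁻¹ ≡ −39 ≡ 788 (mod 827).

788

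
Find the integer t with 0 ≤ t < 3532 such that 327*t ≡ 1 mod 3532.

1739

3532 = 10·327 + 262
327 = 1·262 + 65
262 = 4·65 + 2
65 = 32·2 + 1
2 = 2·1 + 0
gcd(327, 3532) = 1, so the inverse exists.
Bézout: 1 = −161·3532 + 1739·327.
So 327⁻¹ ≡ 1739 (mod 3532).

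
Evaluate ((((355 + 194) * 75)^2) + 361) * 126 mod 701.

355 + 194 = 549
549 * 75 = 41175 ≡ 517 (mod 701)
(517)^2 ≡ 208 (mod 701)
208 + 361 = 569
569 * 126 = 71694 ≡ 192 (mod 701)

192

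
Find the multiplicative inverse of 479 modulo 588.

383

588 = 1·479 + 109
479 = 4·109 + 43
109 = 2·43 + 23
43 = 1·23 + 20
23 = 1·20 + 3
20 = 6·3 + 2
3 = 1·2 + 1
2 = 2·1 + 0
gcd(479, 588) = 1, so the inverse exists.
Back-substitute for 1:
1 = 1·3 − 1·2
  = −1·20 + 7·3
  = 7·23 − 8·20
  = −8·43 + 15·23
  = 15·109 − 38·43
  = −38·479 + 167·109
  = 167·588 − 205·479
So 479⁻¹ ≡ −205 ≡ 383 (mod 588).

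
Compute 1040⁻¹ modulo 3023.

561

3023 = 2×1040 + 943
1040 = 1×943 + 97
943 = 9×97 + 70
97 = 1×70 + 27
70 = 2×27 + 16
27 = 1×16 + 11
16 = 1×11 + 5
11 = 2×5 + 1
5 = 5×1 + 0
gcd(1040, 3023) = 1, so the inverse exists.
Bézout: 1 = −193×3023 + 561×1040.
So 1040⁻¹ ≡ 561 (mod 3023).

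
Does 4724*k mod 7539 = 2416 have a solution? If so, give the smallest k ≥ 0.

5018

gcd(4724, 7539) = 1, so a unique solution mod 7539 exists.
4724⁻¹ ≡ 3653 (mod 7539).
k ≡ 3653*2416 ≡ 5018 (mod 7539).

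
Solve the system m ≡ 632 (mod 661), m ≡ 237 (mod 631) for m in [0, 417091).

661⁻¹ mod 631: 661·610 ≡ 1 (mod 631), so 661⁻¹ ≡ 610.
m = 632 + 661·((237 − 632)·610 mod 631) = 632 + 661·92 = 61444.
Check: 61444 mod 661 = 632, 61444 mod 631 = 237. ✓

61444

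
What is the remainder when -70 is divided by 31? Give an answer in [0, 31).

-70 = -3×31 + 23, so -70 ≡ 23 (mod 31).

23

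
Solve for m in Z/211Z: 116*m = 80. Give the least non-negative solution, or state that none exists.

gcd(116, 211) = 1, so a unique solution mod 211 exists.
116⁻¹ ≡ 191 (mod 211).
m ≡ 191*80 ≡ 88 (mod 211).

88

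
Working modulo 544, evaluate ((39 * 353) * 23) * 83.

39 * 353 = 13767 ≡ 167 (mod 544)
167 * 23 = 3841 ≡ 33 (mod 544)
33 * 83 = 2739 ≡ 19 (mod 544)

19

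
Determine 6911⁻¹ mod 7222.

7013

7222 = 1*6911 + 311
6911 = 22*311 + 69
311 = 4*69 + 35
69 = 1*35 + 34
35 = 1*34 + 1
34 = 34*1 + 0
gcd(6911, 7222) = 1, so the inverse exists.
Bézout: 1 = 200*7222 − 209*6911.
So 6911⁻¹ ≡ −209 ≡ 7013 (mod 7222).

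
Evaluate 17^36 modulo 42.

1

36 in binary is 100100, i.e. 36 = 32 + 4.
17^1 ≡ 17 (mod 42)
17^2 ≡ 17^2 = 289 ≡ 37 (mod 42)
17^4 ≡ 37^2 = 1369 ≡ 25 (mod 42)
17^8 ≡ 25^2 = 625 ≡ 37 (mod 42)
17^16 ≡ 37^2 = 1369 ≡ 25 (mod 42)
17^32 ≡ 25^2 = 625 ≡ 37 (mod 42)
17^36 = 17^32 · 17^4 ≡ 37 · 25 (mod 42).
37 · 25 = 925 ≡ 1 (mod 42).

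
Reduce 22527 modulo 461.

399

22527 = 48×461 + 399, so 22527 ≡ 399 (mod 461).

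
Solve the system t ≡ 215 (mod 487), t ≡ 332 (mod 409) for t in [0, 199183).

100537

487⁻¹ mod 409: 487·215 ≡ 1 (mod 409), so 487⁻¹ ≡ 215.
t = 215 + 487·((332 − 215)·215 mod 409) = 215 + 487·206 = 100537.
Check: 100537 mod 487 = 215, 100537 mod 409 = 332. ✓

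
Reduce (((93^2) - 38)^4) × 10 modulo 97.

10

(93)^2 ≡ 16 (mod 97)
16 - 38 = -22 ≡ 75 (mod 97)
(75)^4 ≡ 1 (mod 97)
1 × 10 = 10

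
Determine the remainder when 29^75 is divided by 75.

By square-and-multiply:
75 in binary is 1001011, i.e. 75 = 64 + 8 + 2 + 1.
29^1 ≡ 29 (mod 75)
29^2 ≡ 29^2 = 841 ≡ 16 (mod 75)
29^4 ≡ 16^2 = 256 ≡ 31 (mod 75)
29^8 ≡ 31^2 = 961 ≡ 61 (mod 75)
29^16 ≡ 61^2 = 3721 ≡ 46 (mod 75)
29^32 ≡ 46^2 = 2116 ≡ 16 (mod 75)
29^64 ≡ 16^2 = 256 ≡ 31 (mod 75)
29^75 = 29^64 * 29^8 * 29^2 * 29^1 ≡ 31 * 61 * 16 * 29 (mod 75).
Accumulate the product:
31 * 61 = 1891 ≡ 16
16 * 16 = 256 ≡ 31
31 * 29 = 899 ≡ 74

74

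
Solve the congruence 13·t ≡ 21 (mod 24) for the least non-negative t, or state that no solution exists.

gcd(13, 24) = 1, so a unique solution mod 24 exists.
13⁻¹ ≡ 13 (mod 24).
t ≡ 13·21 ≡ 9 (mod 24).

9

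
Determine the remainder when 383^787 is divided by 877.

134

787 in binary is 1100010011, i.e. 787 = 512 + 256 + 16 + 2 + 1.
383^1 ≡ 383 (mod 877)
383^2 ≡ 383^2 = 146689 ≡ 230 (mod 877)
383^4 ≡ 230^2 = 52900 ≡ 280 (mod 877)
383^8 ≡ 280^2 = 78400 ≡ 347 (mod 877)
383^16 ≡ 347^2 = 120409 ≡ 260 (mod 877)
383^32 ≡ 260^2 = 67600 ≡ 71 (mod 877)
383^64 ≡ 71^2 = 5041 ≡ 656 (mod 877)
383^128 ≡ 656^2 = 430336 ≡ 606 (mod 877)
383^256 ≡ 606^2 = 367236 ≡ 650 (mod 877)
383^512 ≡ 650^2 = 422500 ≡ 663 (mod 877)
383^787 = 383^512 · 383^256 · 383^16 · 383^2 · 383^1 ≡ 663 · 650 · 260 · 230 · 383 (mod 877).
Accumulate the product:
663 · 650 = 430950 ≡ 343
343 · 260 = 89180 ≡ 603
603 · 230 = 138690 ≡ 124
124 · 383 = 47492 ≡ 134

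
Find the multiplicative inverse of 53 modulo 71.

67

71 = 1*53 + 18
53 = 2*18 + 17
18 = 1*17 + 1
17 = 17*1 + 0
gcd(53, 71) = 1, so the inverse exists.
Back-substitute for 1:
1 = 1*18 − 1*17
  = −1*53 + 3*18
  = 3*71 − 4*53
So 53⁻¹ ≡ −4 ≡ 67 (mod 71).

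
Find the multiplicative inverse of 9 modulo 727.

404

727 = 80×9 + 7
9 = 1×7 + 2
7 = 3×2 + 1
2 = 2×1 + 0
gcd(9, 727) = 1, so the inverse exists.
Bézout: 1 = 4×727 − 323×9.
So 9⁻¹ ≡ −323 ≡ 404 (mod 727).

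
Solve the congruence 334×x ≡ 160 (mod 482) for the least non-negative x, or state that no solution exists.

38

gcd(334, 482) = 2, and 2 | 160, so solutions exist.
Divide through by 2: 167×x ≡ 80 mod 241.
167⁻¹ ≡ 127 (mod 241).
x ≡ 127×80 ≡ 38 (mod 241).
The smallest non-negative solution is x = 38.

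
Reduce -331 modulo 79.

64

-331 = -5*79 + 64, so -331 ≡ 64 (mod 79).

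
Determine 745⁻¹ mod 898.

763

By the extended Euclidean algorithm:
898 = 1·745 + 153
745 = 4·153 + 133
153 = 1·133 + 20
133 = 6·20 + 13
20 = 1·13 + 7
13 = 1·7 + 6
7 = 1·6 + 1
6 = 6·1 + 0
gcd(745, 898) = 1, so the inverse exists.
Bézout: 1 = 112·898 − 135·745.
So 745⁻¹ ≡ −135 ≡ 763 (mod 898).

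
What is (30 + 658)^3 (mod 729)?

30 + 658 = 688
(688)^3 ≡ 334 (mod 729)

334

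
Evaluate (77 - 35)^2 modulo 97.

18

77 - 35 = 42
(42)^2 ≡ 18 (mod 97)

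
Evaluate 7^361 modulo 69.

By square-and-multiply:
7^1 ≡ 7 (mod 69)
7^2 ≡ 7^2 = 49 (mod 69)
7^4 ≡ 49^2 = 2401 ≡ 55 (mod 69)
7^8 ≡ 55^2 = 3025 ≡ 58 (mod 69)
7^16 ≡ 58^2 = 3364 ≡ 52 (mod 69)
7^32 ≡ 52^2 = 2704 ≡ 13 (mod 69)
7^64 ≡ 13^2 = 169 ≡ 31 (mod 69)
7^128 ≡ 31^2 = 961 ≡ 64 (mod 69)
7^256 ≡ 64^2 = 4096 ≡ 25 (mod 69)
7^361 = 7^256 · 7^64 · 7^32 · 7^8 · 7^1 ≡ 25 · 31 · 13 · 58 · 7 (mod 69).
Accumulate the product:
25 · 31 = 775 ≡ 16
16 · 13 = 208 ≡ 1
1 · 58 = 58
58 · 7 = 406 ≡ 61

61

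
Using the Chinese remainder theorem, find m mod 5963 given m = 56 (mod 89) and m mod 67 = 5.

1747

89⁻¹ mod 67: 89*64 ≡ 1 (mod 67), so 89⁻¹ ≡ 64.
m = 56 + 89*((5 − 56)*64 mod 67) = 56 + 89*19 = 1747.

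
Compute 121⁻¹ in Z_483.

483 = 3×121 + 120
121 = 1×120 + 1
120 = 120×1 + 0
gcd(121, 483) = 1, so the inverse exists.
Back-substitute for 1:
1 = 1×121 − 1×120
  = −1×483 + 4×121
So 121⁻¹ ≡ 4 (mod 483).

4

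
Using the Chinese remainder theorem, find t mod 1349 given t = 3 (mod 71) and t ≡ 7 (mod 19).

216

71⁻¹ mod 19: 71*15 ≡ 1 (mod 19), so 71⁻¹ ≡ 15.
t = 3 + 71*((7 − 3)*15 mod 19) = 3 + 71*3 = 216.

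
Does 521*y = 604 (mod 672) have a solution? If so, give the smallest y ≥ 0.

gcd(521, 672) = 1, so a unique solution mod 672 exists.
521⁻¹ ≡ 89 (mod 672).
y ≡ 89*604 ≡ 668 (mod 672).

668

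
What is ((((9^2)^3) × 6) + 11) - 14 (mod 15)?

3

(9)^2 ≡ 6 (mod 15)
(6)^3 ≡ 6 (mod 15)
6 × 6 = 36 ≡ 6 (mod 15)
6 + 11 = 17 ≡ 2 (mod 15)
2 - 14 = -12 ≡ 3 (mod 15)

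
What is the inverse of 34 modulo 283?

By the extended Euclidean algorithm:
283 = 8·34 + 11
34 = 3·11 + 1
11 = 11·1 + 0
gcd(34, 283) = 1, so the inverse exists.
Back-substitute for 1:
1 = 1·34 − 3·11
  = −3·283 + 25·34
So 34⁻¹ ≡ 25 (mod 283).

25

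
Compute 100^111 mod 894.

148

By square-and-multiply:
100^1 ≡ 100 (mod 894)
100^2 ≡ 100^2 = 10000 ≡ 166 (mod 894)
100^4 ≡ 166^2 = 27556 ≡ 736 (mod 894)
100^8 ≡ 736^2 = 541696 ≡ 826 (mod 894)
100^16 ≡ 826^2 = 682276 ≡ 154 (mod 894)
100^32 ≡ 154^2 = 23716 ≡ 472 (mod 894)
100^64 ≡ 472^2 = 222784 ≡ 178 (mod 894)
100^111 = 100^64 · 100^32 · 100^8 · 100^4 · 100^2 · 100^1 ≡ 178 · 472 · 826 · 736 · 166 · 100 (mod 894).
Accumulate the product:
178 · 472 = 84016 ≡ 874
874 · 826 = 721924 ≡ 466
466 · 736 = 342976 ≡ 574
574 · 166 = 95284 ≡ 520
520 · 100 = 52000 ≡ 148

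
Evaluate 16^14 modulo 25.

11

By square-and-multiply:
14 in binary is 1110, i.e. 14 = 8 + 4 + 2.
16^1 ≡ 16 (mod 25)
16^2 ≡ 16^2 = 256 ≡ 6 (mod 25)
16^4 ≡ 6^2 = 36 ≡ 11 (mod 25)
16^8 ≡ 11^2 = 121 ≡ 21 (mod 25)
16^14 = 16^8 × 16^4 × 16^2 ≡ 21 × 11 × 6 (mod 25).
Accumulate the product:
21 × 11 = 231 ≡ 6
6 × 6 = 36 ≡ 11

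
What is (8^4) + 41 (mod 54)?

(8)^4 ≡ 46 (mod 54)
46 + 41 = 87 ≡ 33 (mod 54)

33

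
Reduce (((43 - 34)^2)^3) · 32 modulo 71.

50

43 - 34 = 9
(9)^2 ≡ 10 (mod 71)
(10)^3 ≡ 6 (mod 71)
6 · 32 = 192 ≡ 50 (mod 71)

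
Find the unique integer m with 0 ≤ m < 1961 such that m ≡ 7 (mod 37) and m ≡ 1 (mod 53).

37⁻¹ mod 53: 37·43 ≡ 1 (mod 53), so 37⁻¹ ≡ 43.
m = 7 + 37·((1 − 7)·43 mod 53) = 7 + 37·7 = 266.

266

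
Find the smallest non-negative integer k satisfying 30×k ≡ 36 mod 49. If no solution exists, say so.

11

gcd(30, 49) = 1, so a unique solution mod 49 exists.
30⁻¹ ≡ 18 (mod 49).
k ≡ 18×36 ≡ 11 (mod 49).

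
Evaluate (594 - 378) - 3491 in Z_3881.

594 - 378 = 216
216 - 3491 = -3275 ≡ 606 (mod 3881)

606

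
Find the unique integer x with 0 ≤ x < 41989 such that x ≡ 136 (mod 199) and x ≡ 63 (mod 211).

199⁻¹ mod 211: 199*123 ≡ 1 (mod 211), so 199⁻¹ ≡ 123.
x = 136 + 199*((63 − 136)*123 mod 211) = 136 + 199*94 = 18842.

18842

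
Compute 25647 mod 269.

25647 = 95·269 + 92, so 25647 ≡ 92 (mod 269).

92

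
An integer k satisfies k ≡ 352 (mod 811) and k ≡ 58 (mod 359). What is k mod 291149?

16572

811⁻¹ mod 359: 811·166 ≡ 1 (mod 359), so 811⁻¹ ≡ 166.
k = 352 + 811·((58 − 352)·166 mod 359) = 352 + 811·20 = 16572.
Check: 16572 mod 811 = 352, 16572 mod 359 = 58. ✓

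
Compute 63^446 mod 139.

446 in binary is 110111110, i.e. 446 = 256 + 128 + 32 + 16 + 8 + 4 + 2.
63^1 ≡ 63 (mod 139)
63^2 ≡ 63^2 = 3969 ≡ 77 (mod 139)
63^4 ≡ 77^2 = 5929 ≡ 91 (mod 139)
63^8 ≡ 91^2 = 8281 ≡ 80 (mod 139)
63^16 ≡ 80^2 = 6400 ≡ 6 (mod 139)
63^32 ≡ 6^2 = 36 (mod 139)
63^64 ≡ 36^2 = 1296 ≡ 45 (mod 139)
63^128 ≡ 45^2 = 2025 ≡ 79 (mod 139)
63^256 ≡ 79^2 = 6241 ≡ 125 (mod 139)
63^446 = 63^256 * 63^128 * 63^32 * 63^16 * 63^8 * 63^4 * 63^2 ≡ 125 * 79 * 36 * 6 * 80 * 91 * 77 (mod 139).
Accumulate the product:
125 * 79 = 9875 ≡ 6
6 * 36 = 216 ≡ 77
77 * 6 = 462 ≡ 45
45 * 80 = 3600 ≡ 125
125 * 91 = 11375 ≡ 116
116 * 77 = 8932 ≡ 36

36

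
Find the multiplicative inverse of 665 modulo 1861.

1861 = 2·665 + 531
665 = 1·531 + 134
531 = 3·134 + 129
134 = 1·129 + 5
129 = 25·5 + 4
5 = 1·4 + 1
4 = 4·1 + 0
gcd(665, 1861) = 1, so the inverse exists.
Bézout: 1 = −134·1861 + 375·665.
So 665⁻¹ ≡ 375 (mod 1861).

375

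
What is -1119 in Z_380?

21

-1119 = -3*380 + 21, so -1119 ≡ 21 (mod 380).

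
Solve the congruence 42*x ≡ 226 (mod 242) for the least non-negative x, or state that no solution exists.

gcd(42, 242) = 2, and 2 | 226, so solutions exist.
Divide through by 2: 21*x ≡ 113 mod 121.
21⁻¹ ≡ 98 (mod 121).
x ≡ 98*113 ≡ 63 (mod 121).
The smallest non-negative solution is x = 63.

63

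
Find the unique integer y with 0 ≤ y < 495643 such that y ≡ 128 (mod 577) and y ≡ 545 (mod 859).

436917

577⁻¹ mod 859: 577×661 ≡ 1 (mod 859), so 577⁻¹ ≡ 661.
y = 128 + 577×((545 − 128)×661 mod 859) = 128 + 577×757 = 436917.
Check: 436917 mod 577 = 128, 436917 mod 859 = 545. ✓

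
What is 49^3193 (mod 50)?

By square-and-multiply:
3193 in binary is 110001111001, i.e. 3193 = 2048 + 1024 + 64 + 32 + 16 + 8 + 1.
49^1 ≡ 49 (mod 50)
49^2 ≡ 49^2 = 2401 ≡ 1 (mod 50)
49^4 ≡ 1^2 = 1 (mod 50)
49^8 ≡ 1^2 = 1 (mod 50)
49^16 ≡ 1^2 = 1 (mod 50)
49^32 ≡ 1^2 = 1 (mod 50)
49^64 ≡ 1^2 = 1 (mod 50)
49^128 ≡ 1^2 = 1 (mod 50)
49^256 ≡ 1^2 = 1 (mod 50)
49^512 ≡ 1^2 = 1 (mod 50)
49^1024 ≡ 1^2 = 1 (mod 50)
49^2048 ≡ 1^2 = 1 (mod 50)
49^3193 = 49^2048 · 49^1024 · 49^64 · 49^32 · 49^16 · 49^8 · 49^1 ≡ 1 · 1 · 1 · 1 · 1 · 1 · 49 (mod 50).
Accumulate the product:
1 · 1 = 1
1 · 1 = 1
1 · 1 = 1
1 · 1 = 1
1 · 1 = 1
1 · 49 = 49

49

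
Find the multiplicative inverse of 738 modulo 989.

989 = 1·738 + 251
738 = 2·251 + 236
251 = 1·236 + 15
236 = 15·15 + 11
15 = 1·11 + 4
11 = 2·4 + 3
4 = 1·3 + 1
3 = 3·1 + 0
gcd(738, 989) = 1, so the inverse exists.
Back-substitute for 1:
1 = 1·4 − 1·3
  = −1·11 + 3·4
  = 3·15 − 4·11
  = −4·236 + 63·15
  = 63·251 − 67·236
  = −67·738 + 197·251
  = 197·989 − 264·738
So 738⁻¹ ≡ −264 ≡ 725 (mod 989).

725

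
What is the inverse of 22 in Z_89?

85

89 = 4·22 + 1
22 = 22·1 + 0
gcd(22, 89) = 1, so the inverse exists.
Back-substitute for 1:
1 = 1·89 − 4·22
So 22⁻¹ ≡ −4 ≡ 85 (mod 89).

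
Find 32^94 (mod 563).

432

By square-and-multiply:
94 in binary is 1011110, i.e. 94 = 64 + 16 + 8 + 4 + 2.
32^1 ≡ 32 (mod 563)
32^2 ≡ 32^2 = 1024 ≡ 461 (mod 563)
32^4 ≡ 461^2 = 212521 ≡ 270 (mod 563)
32^8 ≡ 270^2 = 72900 ≡ 273 (mod 563)
32^16 ≡ 273^2 = 74529 ≡ 213 (mod 563)
32^32 ≡ 213^2 = 45369 ≡ 329 (mod 563)
32^64 ≡ 329^2 = 108241 ≡ 145 (mod 563)
32^94 = 32^64 * 32^16 * 32^8 * 32^4 * 32^2 ≡ 145 * 213 * 273 * 270 * 461 (mod 563).
Accumulate the product:
145 * 213 = 30885 ≡ 483
483 * 273 = 131859 ≡ 117
117 * 270 = 31590 ≡ 62
62 * 461 = 28582 ≡ 432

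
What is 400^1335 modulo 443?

400^1 ≡ 400 (mod 443)
400^2 ≡ 400^2 = 160000 ≡ 77 (mod 443)
400^4 ≡ 77^2 = 5929 ≡ 170 (mod 443)
400^8 ≡ 170^2 = 28900 ≡ 105 (mod 443)
400^16 ≡ 105^2 = 11025 ≡ 393 (mod 443)
400^32 ≡ 393^2 = 154449 ≡ 285 (mod 443)
400^64 ≡ 285^2 = 81225 ≡ 156 (mod 443)
400^128 ≡ 156^2 = 24336 ≡ 414 (mod 443)
400^256 ≡ 414^2 = 171396 ≡ 398 (mod 443)
400^512 ≡ 398^2 = 158404 ≡ 253 (mod 443)
400^1024 ≡ 253^2 = 64009 ≡ 217 (mod 443)
400^1335 = 400^1024 · 400^256 · 400^32 · 400^16 · 400^4 · 400^2 · 400^1 ≡ 217 · 398 · 285 · 393 · 170 · 77 · 400 (mod 443).
Accumulate the product:
217 · 398 = 86366 ≡ 424
424 · 285 = 120840 ≡ 344
344 · 393 = 135192 ≡ 77
77 · 170 = 13090 ≡ 243
243 · 77 = 18711 ≡ 105
105 · 400 = 42000 ≡ 358

358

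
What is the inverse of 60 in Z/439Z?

By the extended Euclidean algorithm:
439 = 7×60 + 19
60 = 3×19 + 3
19 = 6×3 + 1
3 = 3×1 + 0
gcd(60, 439) = 1, so the inverse exists.
Back-substitute for 1:
1 = 1×19 − 6×3
  = −6×60 + 19×19
  = 19×439 − 139×60
So 60⁻¹ ≡ −139 ≡ 300 (mod 439).

300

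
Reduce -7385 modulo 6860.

6335

-7385 = -2*6860 + 6335, so -7385 ≡ 6335 (mod 6860).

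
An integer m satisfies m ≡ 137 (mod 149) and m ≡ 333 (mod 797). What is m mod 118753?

149⁻¹ mod 797: 149×567 ≡ 1 (mod 797), so 149⁻¹ ≡ 567.
m = 137 + 149×((333 − 137)×567 mod 797) = 137 + 149×349 = 52138.

52138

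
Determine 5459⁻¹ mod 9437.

6474

Apply the Euclidean algorithm and back-substitute:
9437 = 1·5459 + 3978
5459 = 1·3978 + 1481
3978 = 2·1481 + 1016
1481 = 1·1016 + 465
1016 = 2·465 + 86
465 = 5·86 + 35
86 = 2·35 + 16
35 = 2·16 + 3
16 = 5·3 + 1
3 = 3·1 + 0
gcd(5459, 9437) = 1, so the inverse exists.
Bézout: 1 = 1714·9437 − 2963·5459.
So 5459⁻¹ ≡ −2963 ≡ 6474 (mod 9437).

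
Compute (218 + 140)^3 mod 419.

117

218 + 140 = 358
(358)^3 ≡ 117 (mod 419)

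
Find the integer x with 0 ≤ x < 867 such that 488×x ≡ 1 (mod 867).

350

Apply the Euclidean algorithm and back-substitute:
867 = 1·488 + 379
488 = 1·379 + 109
379 = 3·109 + 52
109 = 2·52 + 5
52 = 10·5 + 2
5 = 2·2 + 1
2 = 2·1 + 0
gcd(488, 867) = 1, so the inverse exists.
Bézout: 1 = −197·867 + 350·488.
So 488⁻¹ ≡ 350 (mod 867).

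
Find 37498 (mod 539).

307

37498 = 69×539 + 307, so 37498 ≡ 307 (mod 539).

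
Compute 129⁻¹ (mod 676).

By the extended Euclidean algorithm:
676 = 5*129 + 31
129 = 4*31 + 5
31 = 6*5 + 1
5 = 5*1 + 0
gcd(129, 676) = 1, so the inverse exists.
Back-substitute for 1:
1 = 1*31 − 6*5
  = −6*129 + 25*31
  = 25*676 − 131*129
So 129⁻¹ ≡ −131 ≡ 545 (mod 676).

545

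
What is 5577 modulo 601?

168

5577 = 9*601 + 168, so 5577 ≡ 168 (mod 601).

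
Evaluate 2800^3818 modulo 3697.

Compute successive squares:
3818 in binary is 111011101010, i.e. 3818 = 2048 + 1024 + 512 + 128 + 64 + 32 + 8 + 2.
2800^1 ≡ 2800 (mod 3697)
2800^2 ≡ 2800^2 = 7840000 ≡ 2360 (mod 3697)
2800^4 ≡ 2360^2 = 5569600 ≡ 1918 (mod 3697)
2800^8 ≡ 1918^2 = 3678724 ≡ 209 (mod 3697)
2800^16 ≡ 209^2 = 43681 ≡ 3014 (mod 3697)
2800^32 ≡ 3014^2 = 9084196 ≡ 667 (mod 3697)
2800^64 ≡ 667^2 = 444889 ≡ 1249 (mod 3697)
2800^128 ≡ 1249^2 = 1560001 ≡ 3564 (mod 3697)
2800^256 ≡ 3564^2 = 12702096 ≡ 2901 (mod 3697)
2800^512 ≡ 2901^2 = 8415801 ≡ 1429 (mod 3697)
2800^1024 ≡ 1429^2 = 2042041 ≡ 1297 (mod 3697)
2800^2048 ≡ 1297^2 = 1682209 ≡ 74 (mod 3697)
2800^3818 = 2800^2048 × 2800^1024 × 2800^512 × 2800^128 × 2800^64 × 2800^32 × 2800^8 × 2800^2 ≡ 74 × 1297 × 1429 × 3564 × 1249 × 667 × 209 × 2360 (mod 3697).
Accumulate the product:
74 × 1297 = 95978 ≡ 3553
3553 × 1429 = 5077237 ≡ 1256
1256 × 3564 = 4476384 ≡ 3014
3014 × 1249 = 3764486 ≡ 940
940 × 667 = 626980 ≡ 2187
2187 × 209 = 457083 ≡ 2352
2352 × 2360 = 5550720 ≡ 1523

1523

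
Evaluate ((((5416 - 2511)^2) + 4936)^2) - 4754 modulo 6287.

5416 - 2511 = 2905
(2905)^2 ≡ 1871 (mod 6287)
1871 + 4936 = 6807 ≡ 520 (mod 6287)
(520)^2 ≡ 59 (mod 6287)
59 - 4754 = -4695 ≡ 1592 (mod 6287)

1592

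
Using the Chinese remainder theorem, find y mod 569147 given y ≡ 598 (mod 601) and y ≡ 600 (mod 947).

601⁻¹ mod 947: 601*52 ≡ 1 (mod 947), so 601⁻¹ ≡ 52.
y = 598 + 601*((600 − 598)*52 mod 947) = 598 + 601*104 = 63102.
Check: 63102 mod 601 = 598, 63102 mod 947 = 600. ✓

63102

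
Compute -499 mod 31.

-499 = -17×31 + 28, so -499 ≡ 28 (mod 31).

28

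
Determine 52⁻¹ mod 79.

38

By the extended Euclidean algorithm:
79 = 1×52 + 27
52 = 1×27 + 25
27 = 1×25 + 2
25 = 12×2 + 1
2 = 2×1 + 0
gcd(52, 79) = 1, so the inverse exists.
Bézout: 1 = −25×79 + 38×52.
So 52⁻¹ ≡ 38 (mod 79).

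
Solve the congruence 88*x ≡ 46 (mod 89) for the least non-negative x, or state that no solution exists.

43

gcd(88, 89) = 1, so a unique solution mod 89 exists.
88⁻¹ ≡ 88 (mod 89).
x ≡ 88*46 ≡ 43 (mod 89).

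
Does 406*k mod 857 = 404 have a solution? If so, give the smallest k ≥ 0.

820

gcd(406, 857) = 1, so a unique solution mod 857 exists.
406⁻¹ ≡ 19 (mod 857).
k ≡ 19*404 ≡ 820 (mod 857).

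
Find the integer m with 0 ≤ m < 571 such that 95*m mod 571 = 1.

By the extended Euclidean algorithm:
571 = 6*95 + 1
95 = 95*1 + 0
gcd(95, 571) = 1, so the inverse exists.
Back-substitute for 1:
1 = 1*571 − 6*95
So 95⁻¹ ≡ −6 ≡ 565 (mod 571).

565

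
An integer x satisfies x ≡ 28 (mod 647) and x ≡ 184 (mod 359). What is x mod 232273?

126193

647⁻¹ mod 359: 647×91 ≡ 1 (mod 359), so 647⁻¹ ≡ 91.
x = 28 + 647×((184 − 28)×91 mod 359) = 28 + 647×195 = 126193.
Check: 126193 mod 647 = 28, 126193 mod 359 = 184. ✓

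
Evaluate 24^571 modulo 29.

Compute successive squares:
571 in binary is 1000111011, i.e. 571 = 512 + 32 + 16 + 8 + 2 + 1.
24^1 ≡ 24 (mod 29)
24^2 ≡ 24^2 = 576 ≡ 25 (mod 29)
24^4 ≡ 25^2 = 625 ≡ 16 (mod 29)
24^8 ≡ 16^2 = 256 ≡ 24 (mod 29)
24^16 ≡ 24^2 = 576 ≡ 25 (mod 29)
24^32 ≡ 25^2 = 625 ≡ 16 (mod 29)
24^64 ≡ 16^2 = 256 ≡ 24 (mod 29)
24^128 ≡ 24^2 = 576 ≡ 25 (mod 29)
24^256 ≡ 25^2 = 625 ≡ 16 (mod 29)
24^512 ≡ 16^2 = 256 ≡ 24 (mod 29)
24^571 = 24^512 × 24^32 × 24^16 × 24^8 × 24^2 × 24^1 ≡ 24 × 16 × 25 × 24 × 25 × 24 (mod 29).
Accumulate the product:
24 × 16 = 384 ≡ 7
7 × 25 = 175 ≡ 1
1 × 24 = 24
24 × 25 = 600 ≡ 20
20 × 24 = 480 ≡ 16

16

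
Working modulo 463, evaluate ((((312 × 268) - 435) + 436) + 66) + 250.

312 × 268 = 83616 ≡ 276 (mod 463)
276 - 435 = -159 ≡ 304 (mod 463)
304 + 436 = 740 ≡ 277 (mod 463)
277 + 66 = 343
343 + 250 = 593 ≡ 130 (mod 463)

130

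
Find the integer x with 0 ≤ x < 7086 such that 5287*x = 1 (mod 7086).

5089

Run the extended Euclidean algorithm:
7086 = 1*5287 + 1799
5287 = 2*1799 + 1689
1799 = 1*1689 + 110
1689 = 15*110 + 39
110 = 2*39 + 32
39 = 1*32 + 7
32 = 4*7 + 4
7 = 1*4 + 3
4 = 1*3 + 1
3 = 3*1 + 0
gcd(5287, 7086) = 1, so the inverse exists.
Back-substitute for 1:
1 = 1*4 − 1*3
  = −1*7 + 2*4
  = 2*32 − 9*7
  = −9*39 + 11*32
  = 11*110 − 31*39
  = −31*1689 + 476*110
  = 476*1799 − 507*1689
  = −507*5287 + 1490*1799
  = 1490*7086 − 1997*5287
So 5287⁻¹ ≡ −1997 ≡ 5089 (mod 7086).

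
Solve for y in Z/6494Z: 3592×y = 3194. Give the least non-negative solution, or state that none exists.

1261

gcd(3592, 6494) = 2, and 2 | 3194, so solutions exist.
Divide through by 2: 1796×y ≡ 1597 (mod 3247).
1796⁻¹ ≡ 320 (mod 3247).
y ≡ 320×1597 ≡ 1261 (mod 3247).
The smallest non-negative solution is y = 1261.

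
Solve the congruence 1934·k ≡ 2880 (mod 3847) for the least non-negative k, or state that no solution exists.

1923

gcd(1934, 3847) = 1, so a unique solution mod 3847 exists.
1934⁻¹ ≡ 1832 (mod 3847).
k ≡ 1832·2880 ≡ 1923 (mod 3847).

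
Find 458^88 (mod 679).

88 in binary is 1011000, i.e. 88 = 64 + 16 + 8.
458^1 ≡ 458 (mod 679)
458^2 ≡ 458^2 = 209764 ≡ 632 (mod 679)
458^4 ≡ 632^2 = 399424 ≡ 172 (mod 679)
458^8 ≡ 172^2 = 29584 ≡ 387 (mod 679)
458^16 ≡ 387^2 = 149769 ≡ 389 (mod 679)
458^32 ≡ 389^2 = 151321 ≡ 583 (mod 679)
458^64 ≡ 583^2 = 339889 ≡ 389 (mod 679)
458^88 = 458^64 * 458^16 * 458^8 ≡ 389 * 389 * 387 (mod 679).
Accumulate the product:
389 * 389 = 151321 ≡ 583
583 * 387 = 225621 ≡ 193

193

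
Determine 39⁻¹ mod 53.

34

53 = 1*39 + 14
39 = 2*14 + 11
14 = 1*11 + 3
11 = 3*3 + 2
3 = 1*2 + 1
2 = 2*1 + 0
gcd(39, 53) = 1, so the inverse exists.
Back-substitute for 1:
1 = 1*3 − 1*2
  = −1*11 + 4*3
  = 4*14 − 5*11
  = −5*39 + 14*14
  = 14*53 − 19*39
So 39⁻¹ ≡ −19 ≡ 34 (mod 53).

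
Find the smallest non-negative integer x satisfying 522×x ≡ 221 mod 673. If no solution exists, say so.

520

gcd(522, 673) = 1, so a unique solution mod 673 exists.
522⁻¹ ≡ 517 (mod 673).
x ≡ 517×221 ≡ 520 (mod 673).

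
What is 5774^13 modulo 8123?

4108

Compute successive squares:
13 in binary is 1101, i.e. 13 = 8 + 4 + 1.
5774^1 ≡ 5774 (mod 8123)
5774^2 ≡ 5774^2 = 33339076 ≡ 2284 (mod 8123)
5774^4 ≡ 2284^2 = 5216656 ≡ 1690 (mod 8123)
5774^8 ≡ 1690^2 = 2856100 ≡ 4927 (mod 8123)
5774^13 = 5774^8 * 5774^4 * 5774^1 ≡ 4927 * 1690 * 5774 (mod 8123).
Accumulate the product:
4927 * 1690 = 8326630 ≡ 555
555 * 5774 = 3204570 ≡ 4108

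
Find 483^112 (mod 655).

112 in binary is 1110000, i.e. 112 = 64 + 32 + 16.
483^1 ≡ 483 (mod 655)
483^2 ≡ 483^2 = 233289 ≡ 109 (mod 655)
483^4 ≡ 109^2 = 11881 ≡ 91 (mod 655)
483^8 ≡ 91^2 = 8281 ≡ 421 (mod 655)
483^16 ≡ 421^2 = 177241 ≡ 391 (mod 655)
483^32 ≡ 391^2 = 152881 ≡ 266 (mod 655)
483^64 ≡ 266^2 = 70756 ≡ 16 (mod 655)
483^112 = 483^64 · 483^32 · 483^16 ≡ 16 · 266 · 391 (mod 655).
Accumulate the product:
16 · 266 = 4256 ≡ 326
326 · 391 = 127466 ≡ 396

396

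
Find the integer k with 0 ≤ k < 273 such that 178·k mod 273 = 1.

250

Run the extended Euclidean algorithm:
273 = 1×178 + 95
178 = 1×95 + 83
95 = 1×83 + 12
83 = 6×12 + 11
12 = 1×11 + 1
11 = 11×1 + 0
gcd(178, 273) = 1, so the inverse exists.
Back-substitute for 1:
1 = 1×12 − 1×11
  = −1×83 + 7×12
  = 7×95 − 8×83
  = −8×178 + 15×95
  = 15×273 − 23×178
So 178⁻¹ ≡ −23 ≡ 250 (mod 273).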